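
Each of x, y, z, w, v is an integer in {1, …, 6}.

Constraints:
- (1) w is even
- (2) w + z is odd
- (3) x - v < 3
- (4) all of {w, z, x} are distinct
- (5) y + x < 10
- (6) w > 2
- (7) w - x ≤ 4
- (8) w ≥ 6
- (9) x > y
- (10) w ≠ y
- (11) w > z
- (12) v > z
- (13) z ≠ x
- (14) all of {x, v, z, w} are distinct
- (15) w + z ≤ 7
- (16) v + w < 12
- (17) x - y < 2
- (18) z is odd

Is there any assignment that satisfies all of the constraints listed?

Take x = 4, y = 3, z = 1, w = 6, v = 3. Then constraint 3: x - v = 1; constraint 5: y + x = 7, and every other listed constraint is also met.

Satisfiable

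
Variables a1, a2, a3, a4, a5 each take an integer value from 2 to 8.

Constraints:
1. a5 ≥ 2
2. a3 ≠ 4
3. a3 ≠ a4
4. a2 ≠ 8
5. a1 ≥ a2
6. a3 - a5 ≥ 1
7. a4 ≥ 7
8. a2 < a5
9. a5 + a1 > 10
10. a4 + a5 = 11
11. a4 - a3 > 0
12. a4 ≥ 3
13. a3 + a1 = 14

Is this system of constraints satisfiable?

Setting (a1, a2, a3, a4, a5) = (8, 2, 6, 8, 3) satisfies everything: constraint 6: a3 - a5 = 3; constraint 9: a5 + a1 = 11; constraint 10: a4 + a5 = 11, and the others follow.

Satisfiable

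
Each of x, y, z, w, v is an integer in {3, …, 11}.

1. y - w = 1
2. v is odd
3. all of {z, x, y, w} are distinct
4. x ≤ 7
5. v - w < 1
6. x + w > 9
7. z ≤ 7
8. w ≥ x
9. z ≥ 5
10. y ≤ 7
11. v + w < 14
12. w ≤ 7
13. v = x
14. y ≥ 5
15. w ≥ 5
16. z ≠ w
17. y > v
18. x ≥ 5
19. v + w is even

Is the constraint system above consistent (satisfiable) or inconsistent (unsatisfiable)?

Constraints 4, 7, 9, 10, 12, 14, 15, and 18 confine each of z, x, y, w to the 3 values {5, …, 7}.
Constraint 3 requires all 4 of them to be distinct, but only 3 values are available — impossible by the pigeonhole principle.

Unsatisfiable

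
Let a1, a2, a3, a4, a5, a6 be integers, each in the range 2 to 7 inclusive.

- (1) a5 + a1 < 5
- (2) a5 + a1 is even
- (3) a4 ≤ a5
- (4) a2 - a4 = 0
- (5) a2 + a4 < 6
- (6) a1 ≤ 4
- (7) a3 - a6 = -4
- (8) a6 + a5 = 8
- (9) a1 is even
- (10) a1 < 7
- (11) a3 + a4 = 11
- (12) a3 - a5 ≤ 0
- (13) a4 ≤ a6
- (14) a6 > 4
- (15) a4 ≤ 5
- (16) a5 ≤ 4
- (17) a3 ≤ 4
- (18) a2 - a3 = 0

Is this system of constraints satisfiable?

Unsatisfiable

From constraint 17: a3 ≤ 4. From constraint 15: a4 ≤ 5. Hence a3 + a4 ≤ 9. But constraint 11 requires a3 + a4 = 11, and 11 > 9. Contradiction.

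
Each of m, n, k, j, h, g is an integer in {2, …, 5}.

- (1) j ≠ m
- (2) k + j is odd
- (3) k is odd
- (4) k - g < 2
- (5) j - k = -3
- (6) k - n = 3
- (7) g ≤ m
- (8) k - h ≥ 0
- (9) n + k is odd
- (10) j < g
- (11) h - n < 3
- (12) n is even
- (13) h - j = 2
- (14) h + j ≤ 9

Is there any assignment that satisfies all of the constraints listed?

Try m = 5, n = 2, k = 5, j = 2, h = 4, g = 5.
Check constraint 4: k - g = 0; constraint 5: j - k = -3; constraint 6: k - n = 3. The remaining constraints are straightforward to verify.

Satisfiable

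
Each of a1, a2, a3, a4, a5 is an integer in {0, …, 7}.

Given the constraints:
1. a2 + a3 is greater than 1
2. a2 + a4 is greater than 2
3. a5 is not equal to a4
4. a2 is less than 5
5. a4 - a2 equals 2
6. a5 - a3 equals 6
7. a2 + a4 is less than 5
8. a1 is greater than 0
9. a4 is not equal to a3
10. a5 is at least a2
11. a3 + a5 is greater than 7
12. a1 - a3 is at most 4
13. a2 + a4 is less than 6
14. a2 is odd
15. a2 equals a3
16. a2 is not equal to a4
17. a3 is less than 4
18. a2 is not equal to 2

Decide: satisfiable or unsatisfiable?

The assignment a1 = 4, a2 = 1, a3 = 1, a4 = 3, a5 = 7 works:
  constraint 1 holds since a2 + a3 = 2.
  constraint 2 holds since a2 + a4 = 4.
The rest check out directly.

Satisfiable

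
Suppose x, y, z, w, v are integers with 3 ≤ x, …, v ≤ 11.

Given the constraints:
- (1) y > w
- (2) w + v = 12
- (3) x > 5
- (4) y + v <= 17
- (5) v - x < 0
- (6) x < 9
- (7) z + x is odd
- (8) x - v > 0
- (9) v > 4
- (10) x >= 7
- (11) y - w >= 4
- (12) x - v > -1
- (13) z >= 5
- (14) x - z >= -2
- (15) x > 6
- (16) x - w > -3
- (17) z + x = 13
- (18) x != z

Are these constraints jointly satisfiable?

The assignment x = 7, y = 11, z = 6, w = 7, v = 5 works:
  constraint 2 holds since w + v = 12.
  constraint 4 holds since y + v = 16.
  constraint 5 holds since v - x = -2.
The rest check out directly.

Satisfiable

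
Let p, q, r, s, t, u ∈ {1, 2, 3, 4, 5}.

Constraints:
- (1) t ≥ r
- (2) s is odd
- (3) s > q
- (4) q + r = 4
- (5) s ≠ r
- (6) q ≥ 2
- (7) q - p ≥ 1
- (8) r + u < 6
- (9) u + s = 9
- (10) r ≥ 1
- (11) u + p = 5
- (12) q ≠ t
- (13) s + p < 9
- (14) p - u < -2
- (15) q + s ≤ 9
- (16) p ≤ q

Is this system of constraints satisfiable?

Setting (p, q, r, s, t, u) = (1, 3, 1, 5, 2, 4) satisfies everything: constraint 4: q + r = 4; constraint 7: q - p = 2; constraint 8: r + u = 5, and the others follow.

Satisfiable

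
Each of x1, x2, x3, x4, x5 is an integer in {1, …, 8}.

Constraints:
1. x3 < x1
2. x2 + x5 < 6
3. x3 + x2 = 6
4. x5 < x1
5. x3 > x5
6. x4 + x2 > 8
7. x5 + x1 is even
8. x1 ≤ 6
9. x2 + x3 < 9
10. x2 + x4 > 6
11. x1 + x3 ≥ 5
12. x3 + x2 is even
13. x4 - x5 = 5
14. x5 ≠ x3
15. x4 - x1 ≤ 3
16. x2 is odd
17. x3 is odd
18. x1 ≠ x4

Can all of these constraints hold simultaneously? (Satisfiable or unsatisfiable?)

Satisfiable

Take x1 = 5, x2 = 3, x3 = 3, x4 = 6, x5 = 1. Then constraint 2: x2 + x5 = 4; constraint 3: x3 + x2 = 6; constraint 6: x4 + x2 = 9, and every other listed constraint is also met.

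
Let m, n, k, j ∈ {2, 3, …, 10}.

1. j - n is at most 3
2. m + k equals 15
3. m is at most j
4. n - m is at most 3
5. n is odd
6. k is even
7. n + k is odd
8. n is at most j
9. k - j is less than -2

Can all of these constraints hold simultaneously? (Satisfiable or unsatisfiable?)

Satisfiable

Try m = 9, n = 9, k = 6, j = 10.
Check constraint 1: j - n = 1; constraint 2: m + k = 15; constraint 4: n - m = 0. The remaining constraints are straightforward to verify.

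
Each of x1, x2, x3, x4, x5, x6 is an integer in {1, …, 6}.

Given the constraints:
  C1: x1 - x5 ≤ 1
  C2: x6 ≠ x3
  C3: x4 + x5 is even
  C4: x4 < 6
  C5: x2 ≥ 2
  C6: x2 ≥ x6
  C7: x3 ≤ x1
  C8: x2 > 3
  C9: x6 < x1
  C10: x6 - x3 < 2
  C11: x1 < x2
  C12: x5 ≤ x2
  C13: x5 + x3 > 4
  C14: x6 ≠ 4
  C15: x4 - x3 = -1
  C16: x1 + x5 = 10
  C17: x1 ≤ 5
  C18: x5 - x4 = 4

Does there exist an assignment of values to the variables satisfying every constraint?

Take x1 = 5, x2 = 6, x3 = 2, x4 = 1, x5 = 5, x6 = 1. Then constraint 1: x1 - x5 = 0; constraint 10: x6 - x3 = -1; constraint 13: x5 + x3 = 7, and every other listed constraint is also met.

Satisfiable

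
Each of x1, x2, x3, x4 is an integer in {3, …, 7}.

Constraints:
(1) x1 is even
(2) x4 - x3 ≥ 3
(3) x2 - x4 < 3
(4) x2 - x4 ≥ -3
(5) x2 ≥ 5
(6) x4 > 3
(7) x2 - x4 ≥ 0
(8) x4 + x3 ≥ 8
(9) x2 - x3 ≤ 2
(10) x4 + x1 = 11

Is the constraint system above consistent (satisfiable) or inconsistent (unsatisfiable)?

Unsatisfiable

Constraints 2, 7, and 9 give x2 − x4 ≥ 0, x4 − x3 ≥ 3, x3 − x2 ≥ -2.
Adding all 3 inequalities: the left sides telescope to 0, and the right sides sum to 0 + 3 + (-2) = 1. So 0 ≥ 1, which is false.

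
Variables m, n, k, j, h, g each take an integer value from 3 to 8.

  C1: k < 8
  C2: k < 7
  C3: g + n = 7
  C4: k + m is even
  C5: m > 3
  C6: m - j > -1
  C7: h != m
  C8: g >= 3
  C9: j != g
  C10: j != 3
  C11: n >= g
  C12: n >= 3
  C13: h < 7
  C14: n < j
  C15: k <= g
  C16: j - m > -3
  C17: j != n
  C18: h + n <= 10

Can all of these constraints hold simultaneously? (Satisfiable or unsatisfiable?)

Satisfiable

Setting (m, n, k, j, h, g) = (7, 4, 3, 6, 5, 3) satisfies everything: constraint 3: g + n = 7; constraint 6: m - j = 1; constraint 16: j - m = -1, and the others follow.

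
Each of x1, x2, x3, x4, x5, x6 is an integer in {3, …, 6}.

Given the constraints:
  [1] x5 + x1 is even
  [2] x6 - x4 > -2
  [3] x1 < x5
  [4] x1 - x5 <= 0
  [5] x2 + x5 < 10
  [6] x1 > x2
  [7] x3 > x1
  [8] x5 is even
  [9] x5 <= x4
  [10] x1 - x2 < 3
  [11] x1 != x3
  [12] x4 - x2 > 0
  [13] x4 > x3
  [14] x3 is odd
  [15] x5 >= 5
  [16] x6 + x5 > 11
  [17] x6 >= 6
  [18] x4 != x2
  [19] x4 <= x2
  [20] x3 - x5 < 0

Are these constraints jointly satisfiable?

Unsatisfiable

Constraints 6, 7, 9, 19, and 20 give x1 < x3, x3 < x5, x5 ≤ x4, x4 ≤ x2, x2 < x1. Chaining: x1 < x3 < x5 ≤ x4 ≤ x2 < x1, which forces x1 < x1 — impossible.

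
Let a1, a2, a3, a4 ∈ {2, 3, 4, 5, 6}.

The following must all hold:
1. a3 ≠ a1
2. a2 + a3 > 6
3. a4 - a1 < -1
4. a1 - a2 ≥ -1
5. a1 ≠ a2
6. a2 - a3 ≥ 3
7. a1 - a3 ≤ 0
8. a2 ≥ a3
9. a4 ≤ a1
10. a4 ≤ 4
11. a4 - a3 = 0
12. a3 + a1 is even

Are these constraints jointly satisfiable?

Constraints 4, 6, and 7 give a1 − a2 ≥ -1, a2 − a3 ≥ 3, a3 − a1 ≥ 0.
Adding all 3 inequalities: the left sides telescope to 0, and the right sides sum to (-1) + 3 + 0 = 2. So 0 ≥ 2, which is false.

Unsatisfiable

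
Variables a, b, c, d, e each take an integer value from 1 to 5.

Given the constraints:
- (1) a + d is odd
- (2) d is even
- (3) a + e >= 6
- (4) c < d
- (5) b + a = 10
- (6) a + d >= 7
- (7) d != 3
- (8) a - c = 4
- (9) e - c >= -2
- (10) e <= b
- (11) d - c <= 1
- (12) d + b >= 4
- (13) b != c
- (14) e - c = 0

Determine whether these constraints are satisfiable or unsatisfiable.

The assignment a = 5, b = 5, c = 1, d = 2, e = 1 works:
  constraint 3 holds since a + e = 6.
  constraint 5 holds since b + a = 10.
  constraint 6 holds since a + d = 7.
The rest check out directly.

Satisfiable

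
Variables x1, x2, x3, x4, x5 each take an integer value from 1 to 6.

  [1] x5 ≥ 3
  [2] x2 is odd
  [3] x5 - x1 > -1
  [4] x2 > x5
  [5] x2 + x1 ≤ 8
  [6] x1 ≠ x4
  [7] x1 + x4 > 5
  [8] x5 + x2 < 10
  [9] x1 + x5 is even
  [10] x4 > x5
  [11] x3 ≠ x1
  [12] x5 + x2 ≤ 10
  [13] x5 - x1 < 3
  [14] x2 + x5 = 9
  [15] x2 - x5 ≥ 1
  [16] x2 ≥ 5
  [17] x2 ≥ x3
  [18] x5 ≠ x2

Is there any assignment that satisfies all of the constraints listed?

One satisfying assignment is x1 = 2, x2 = 5, x3 = 3, x4 = 6, x5 = 4.
For the less obvious constraints — constraint 3: x5 - x1 = 2; constraint 5: x2 + x1 = 7 — and the others hold by inspection.

Satisfiable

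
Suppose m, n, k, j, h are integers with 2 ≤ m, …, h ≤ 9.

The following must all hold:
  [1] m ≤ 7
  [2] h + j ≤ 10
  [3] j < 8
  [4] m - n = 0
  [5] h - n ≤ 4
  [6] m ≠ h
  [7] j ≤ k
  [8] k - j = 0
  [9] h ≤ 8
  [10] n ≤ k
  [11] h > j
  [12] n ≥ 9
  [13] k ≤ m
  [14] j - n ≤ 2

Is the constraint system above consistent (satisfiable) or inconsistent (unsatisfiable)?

From constraints 10 and 12: k ≥ n and n ≥ 9, so k ≥ 9. From constraints 1 and 13: k ≤ m and m ≤ 7, so k ≤ 7. But 7 < 9, so no value of k works.

Unsatisfiable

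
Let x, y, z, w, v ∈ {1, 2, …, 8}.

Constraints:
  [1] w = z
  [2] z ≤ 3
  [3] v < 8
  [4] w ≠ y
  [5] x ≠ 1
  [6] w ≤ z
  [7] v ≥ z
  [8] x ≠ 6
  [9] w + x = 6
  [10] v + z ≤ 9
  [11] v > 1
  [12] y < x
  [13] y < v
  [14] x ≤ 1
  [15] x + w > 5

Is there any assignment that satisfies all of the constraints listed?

From constraints 2 and 6: w ≤ z ≤ 3. From constraint 14: x ≤ 1. Hence w + x ≤ 4. But constraint 9 requires w + x = 6, and 6 > 4. Contradiction.

Unsatisfiable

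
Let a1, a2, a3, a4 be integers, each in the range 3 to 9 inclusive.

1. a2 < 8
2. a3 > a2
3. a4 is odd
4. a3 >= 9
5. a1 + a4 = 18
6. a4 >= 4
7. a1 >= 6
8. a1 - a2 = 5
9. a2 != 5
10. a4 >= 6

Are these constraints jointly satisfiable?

Satisfiable

The assignment a1 = 9, a2 = 4, a3 = 9, a4 = 9 works:
  constraint 5 holds since a1 + a4 = 18.
  constraint 8 holds since a1 - a2 = 5.
The rest check out directly.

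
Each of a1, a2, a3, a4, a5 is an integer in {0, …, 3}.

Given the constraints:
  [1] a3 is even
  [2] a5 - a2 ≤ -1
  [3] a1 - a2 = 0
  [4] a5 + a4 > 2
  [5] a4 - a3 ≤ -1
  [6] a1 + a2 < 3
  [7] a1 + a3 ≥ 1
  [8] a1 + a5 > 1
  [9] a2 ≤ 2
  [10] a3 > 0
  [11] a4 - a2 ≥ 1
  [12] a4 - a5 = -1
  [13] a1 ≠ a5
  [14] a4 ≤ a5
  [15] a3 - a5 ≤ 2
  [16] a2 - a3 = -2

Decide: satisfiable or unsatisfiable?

Unsatisfiable

Constraints 2, 5, 11, and 15 give a4 − a2 ≥ 1, a2 − a5 ≥ 1, a5 − a3 ≥ -2, a3 − a4 ≥ 1.
Adding all 4 inequalities: the left sides telescope to 0, and the right sides sum to 1 + 1 + (-2) + 1 = 1. So 0 ≥ 1, which is false.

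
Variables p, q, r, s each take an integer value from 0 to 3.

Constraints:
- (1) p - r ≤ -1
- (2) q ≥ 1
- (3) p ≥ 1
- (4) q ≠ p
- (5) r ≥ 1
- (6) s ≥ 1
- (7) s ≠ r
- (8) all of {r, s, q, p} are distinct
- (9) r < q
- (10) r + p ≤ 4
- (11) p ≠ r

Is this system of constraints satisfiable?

Unsatisfiable

Constraints 2, 3, 5, and 6 confine each of r, s, q, p to the 3 values {1, …, 3} (the domain already gives each ≤ 3).
Constraint 8 requires all 4 of them to be distinct, but only 3 values are available — impossible by the pigeonhole principle.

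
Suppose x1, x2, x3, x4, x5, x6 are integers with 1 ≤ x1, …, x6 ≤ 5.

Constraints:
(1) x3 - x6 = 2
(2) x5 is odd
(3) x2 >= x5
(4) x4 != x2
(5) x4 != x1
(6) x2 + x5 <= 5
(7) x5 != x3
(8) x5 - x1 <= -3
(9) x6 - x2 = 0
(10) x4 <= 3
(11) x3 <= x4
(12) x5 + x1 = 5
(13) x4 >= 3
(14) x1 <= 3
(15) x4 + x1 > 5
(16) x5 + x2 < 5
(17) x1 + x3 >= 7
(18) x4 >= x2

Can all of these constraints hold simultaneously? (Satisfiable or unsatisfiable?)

From constraint 14: x1 ≤ 3. From constraints 10 and 11: x3 ≤ x4 ≤ 3. Hence x1 + x3 ≤ 6. But constraint 17 requires x1 + x3 ≥ 7, and 7 > 6. Contradiction.

Unsatisfiable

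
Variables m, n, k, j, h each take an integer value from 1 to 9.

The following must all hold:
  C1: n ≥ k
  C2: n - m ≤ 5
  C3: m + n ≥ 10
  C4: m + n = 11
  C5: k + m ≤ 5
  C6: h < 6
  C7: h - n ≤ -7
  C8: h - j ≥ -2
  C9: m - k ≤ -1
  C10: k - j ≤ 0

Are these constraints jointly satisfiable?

Unsatisfiable

Constraints 2, 7, 8, 9, and 10 give m − n ≥ -5, n − h ≥ 7, h − j ≥ -2, j − k ≥ 0, k − m ≥ 1.
Adding all 5 inequalities: the left sides telescope to 0, and the right sides sum to (-5) + 7 + (-2) + 0 + 1 = 1. So 0 ≥ 1, which is false.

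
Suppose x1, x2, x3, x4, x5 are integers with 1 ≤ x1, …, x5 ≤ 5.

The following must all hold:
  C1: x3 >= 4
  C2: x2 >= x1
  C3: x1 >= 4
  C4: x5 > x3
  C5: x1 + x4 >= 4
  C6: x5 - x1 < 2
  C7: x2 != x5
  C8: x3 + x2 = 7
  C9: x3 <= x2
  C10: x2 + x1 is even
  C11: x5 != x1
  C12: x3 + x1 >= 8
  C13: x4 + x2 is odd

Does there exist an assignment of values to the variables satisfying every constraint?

From constraint 1: x3 ≥ 4. From constraints 2 and 3: x2 ≥ x1 ≥ 4. Hence x3 + x2 ≥ 8. But constraint 8 requires x3 + x2 = 7, and 7 < 8. Contradiction.

Unsatisfiable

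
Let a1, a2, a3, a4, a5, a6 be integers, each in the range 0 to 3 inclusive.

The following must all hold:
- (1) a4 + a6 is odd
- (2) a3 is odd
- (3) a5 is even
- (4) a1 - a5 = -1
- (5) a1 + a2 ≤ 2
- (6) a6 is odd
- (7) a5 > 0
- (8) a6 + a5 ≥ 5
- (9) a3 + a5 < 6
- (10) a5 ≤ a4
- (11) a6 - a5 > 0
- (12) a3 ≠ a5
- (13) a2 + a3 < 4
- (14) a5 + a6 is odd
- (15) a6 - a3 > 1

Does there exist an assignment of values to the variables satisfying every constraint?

Satisfiable

Setting (a1, a2, a3, a4, a5, a6) = (1, 1, 1, 2, 2, 3) satisfies everything: constraint 4: a1 - a5 = -1; constraint 5: a1 + a2 = 2; constraint 8: a6 + a5 = 5, and the others follow.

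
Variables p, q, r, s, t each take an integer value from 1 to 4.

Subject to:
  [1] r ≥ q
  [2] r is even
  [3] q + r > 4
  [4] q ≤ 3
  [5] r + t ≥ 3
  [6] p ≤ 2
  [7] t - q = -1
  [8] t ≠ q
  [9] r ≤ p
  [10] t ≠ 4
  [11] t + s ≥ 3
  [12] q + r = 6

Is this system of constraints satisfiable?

From constraint 4: q ≤ 3. From constraints 6 and 9: r ≤ p ≤ 2. Hence q + r ≤ 5. But constraint 12 requires q + r = 6, and 6 > 5. Contradiction.

Unsatisfiable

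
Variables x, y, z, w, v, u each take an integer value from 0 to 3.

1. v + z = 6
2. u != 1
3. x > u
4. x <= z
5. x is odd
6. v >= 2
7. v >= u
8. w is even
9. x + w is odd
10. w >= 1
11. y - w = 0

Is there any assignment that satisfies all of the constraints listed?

Satisfiable

The assignment x = 3, y = 2, z = 3, w = 2, v = 3, u = 2 works:
  constraint 1 holds since v + z = 6.
  constraint 11 holds since y - w = 0.
The rest check out directly.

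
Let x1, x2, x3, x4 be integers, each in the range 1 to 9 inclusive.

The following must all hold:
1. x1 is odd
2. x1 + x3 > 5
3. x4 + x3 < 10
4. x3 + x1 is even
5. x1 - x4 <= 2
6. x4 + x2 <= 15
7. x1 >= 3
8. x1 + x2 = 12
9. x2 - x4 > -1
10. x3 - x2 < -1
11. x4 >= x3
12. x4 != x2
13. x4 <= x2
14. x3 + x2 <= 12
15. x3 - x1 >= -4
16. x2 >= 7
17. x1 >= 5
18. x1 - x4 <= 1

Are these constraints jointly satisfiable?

Satisfiable

The assignment x1 = 5, x2 = 7, x3 = 3, x4 = 6 works:
  constraint 2 holds since x1 + x3 = 8.
  constraint 3 holds since x4 + x3 = 9.
  constraint 5 holds since x1 - x4 = -1.
The rest check out directly.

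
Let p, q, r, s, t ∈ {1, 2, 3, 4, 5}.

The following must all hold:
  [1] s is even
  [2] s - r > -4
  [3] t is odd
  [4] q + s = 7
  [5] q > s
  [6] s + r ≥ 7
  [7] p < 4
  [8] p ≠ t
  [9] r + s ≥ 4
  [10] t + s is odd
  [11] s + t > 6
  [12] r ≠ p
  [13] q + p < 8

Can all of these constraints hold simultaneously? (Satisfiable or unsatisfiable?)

Take p = 1, q = 5, r = 5, s = 2, t = 5. Then constraint 2: s - r = -3; constraint 4: q + s = 7; constraint 6: s + r = 7, and every other listed constraint is also met.

Satisfiable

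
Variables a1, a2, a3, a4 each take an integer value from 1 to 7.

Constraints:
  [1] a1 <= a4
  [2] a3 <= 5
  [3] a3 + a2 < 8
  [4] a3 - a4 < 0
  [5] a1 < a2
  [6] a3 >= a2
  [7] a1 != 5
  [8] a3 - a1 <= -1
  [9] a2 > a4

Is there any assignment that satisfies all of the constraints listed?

Unsatisfiable

Constraints 1, 6, 8, and 9 give a2 ≤ a3, a3 < a1, a1 ≤ a4, a4 < a2. Chaining: a2 ≤ a3 < a1 ≤ a4 < a2, which forces a2 < a2 — impossible.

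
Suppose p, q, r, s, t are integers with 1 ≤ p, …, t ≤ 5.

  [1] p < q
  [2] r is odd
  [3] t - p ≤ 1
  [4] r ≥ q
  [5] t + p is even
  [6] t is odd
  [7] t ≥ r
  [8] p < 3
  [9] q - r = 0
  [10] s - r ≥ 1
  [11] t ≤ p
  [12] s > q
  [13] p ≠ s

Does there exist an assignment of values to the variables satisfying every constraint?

Constraints 1, 4, 7, and 11 give r ≤ t, t ≤ p, p < q, q ≤ r. Chaining: r ≤ t ≤ p < q ≤ r, which forces r < r — impossible.

Unsatisfiable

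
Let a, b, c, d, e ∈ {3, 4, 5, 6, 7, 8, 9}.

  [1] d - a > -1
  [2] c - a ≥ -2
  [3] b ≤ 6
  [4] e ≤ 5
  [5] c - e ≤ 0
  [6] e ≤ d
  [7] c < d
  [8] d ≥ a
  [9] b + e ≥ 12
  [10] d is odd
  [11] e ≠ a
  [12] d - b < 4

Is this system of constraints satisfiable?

From constraint 3: b ≤ 6. From constraint 4: e ≤ 5. Hence b + e ≤ 11. But constraint 9 requires b + e ≥ 12, and 12 > 11. Contradiction.

Unsatisfiable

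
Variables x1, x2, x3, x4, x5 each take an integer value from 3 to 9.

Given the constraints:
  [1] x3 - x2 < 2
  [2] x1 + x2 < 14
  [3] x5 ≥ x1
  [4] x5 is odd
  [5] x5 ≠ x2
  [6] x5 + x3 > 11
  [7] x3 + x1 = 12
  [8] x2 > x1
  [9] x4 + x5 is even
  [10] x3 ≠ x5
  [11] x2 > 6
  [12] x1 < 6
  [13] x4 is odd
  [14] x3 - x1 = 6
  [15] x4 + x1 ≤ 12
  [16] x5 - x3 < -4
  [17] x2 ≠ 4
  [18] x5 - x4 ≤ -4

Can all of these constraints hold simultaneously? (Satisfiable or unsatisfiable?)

Try x1 = 3, x2 = 9, x3 = 9, x4 = 7, x5 = 3.
Check constraint 1: x3 - x2 = 0; constraint 2: x1 + x2 = 12. The remaining constraints are straightforward to verify.

Satisfiable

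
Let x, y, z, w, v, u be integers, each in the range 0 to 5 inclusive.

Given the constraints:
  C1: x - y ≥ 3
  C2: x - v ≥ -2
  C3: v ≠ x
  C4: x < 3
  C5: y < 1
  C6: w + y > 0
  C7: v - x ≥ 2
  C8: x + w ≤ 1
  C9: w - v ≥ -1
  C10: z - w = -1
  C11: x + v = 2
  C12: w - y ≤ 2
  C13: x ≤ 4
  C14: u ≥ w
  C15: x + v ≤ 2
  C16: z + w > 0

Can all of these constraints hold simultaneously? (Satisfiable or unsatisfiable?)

Constraints 1, 7, 9, and 12 give w − v ≥ -1, v − x ≥ 2, x − y ≥ 3, y − w ≥ -2.
Adding all 4 inequalities: the left sides telescope to 0, and the right sides sum to (-1) + 2 + 3 + (-2) = 2. So 0 ≥ 2, which is false.

Unsatisfiable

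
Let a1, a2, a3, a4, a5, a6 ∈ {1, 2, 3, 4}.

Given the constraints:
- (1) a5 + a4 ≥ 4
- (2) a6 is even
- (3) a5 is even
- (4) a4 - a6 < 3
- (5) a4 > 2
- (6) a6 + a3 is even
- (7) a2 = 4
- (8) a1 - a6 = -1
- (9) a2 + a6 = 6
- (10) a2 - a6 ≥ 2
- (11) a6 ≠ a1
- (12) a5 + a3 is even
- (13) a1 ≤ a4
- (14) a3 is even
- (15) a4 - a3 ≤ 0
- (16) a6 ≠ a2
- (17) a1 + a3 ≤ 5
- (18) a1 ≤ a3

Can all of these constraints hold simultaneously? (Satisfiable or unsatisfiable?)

Satisfiable

One satisfying assignment is a1 = 1, a2 = 4, a3 = 4, a4 = 3, a5 = 4, a6 = 2.
For the less obvious constraints — constraint 1: a5 + a4 = 7; constraint 4: a4 - a6 = 1 — and the others hold by inspection.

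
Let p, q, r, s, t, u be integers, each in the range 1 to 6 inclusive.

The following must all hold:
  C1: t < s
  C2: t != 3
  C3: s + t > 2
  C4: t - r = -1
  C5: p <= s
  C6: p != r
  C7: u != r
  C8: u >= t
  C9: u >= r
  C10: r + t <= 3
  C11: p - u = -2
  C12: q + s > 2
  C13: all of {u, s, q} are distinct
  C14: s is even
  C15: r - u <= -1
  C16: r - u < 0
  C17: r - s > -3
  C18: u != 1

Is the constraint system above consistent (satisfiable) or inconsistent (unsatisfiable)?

Setting (p, q, r, s, t, u) = (3, 1, 2, 4, 1, 5) satisfies everything: constraint 3: s + t = 5; constraint 4: t - r = -1, and the others follow.

Satisfiable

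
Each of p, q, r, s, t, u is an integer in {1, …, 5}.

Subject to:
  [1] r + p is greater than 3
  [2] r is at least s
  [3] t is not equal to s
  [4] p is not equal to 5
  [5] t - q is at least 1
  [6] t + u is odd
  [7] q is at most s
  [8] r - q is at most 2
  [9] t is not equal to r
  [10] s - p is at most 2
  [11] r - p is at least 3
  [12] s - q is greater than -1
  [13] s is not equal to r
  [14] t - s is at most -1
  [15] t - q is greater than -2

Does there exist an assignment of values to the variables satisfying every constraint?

Constraints 5, 8, 10, 11, and 14 give p − s ≥ -2, s − t ≥ 1, t − q ≥ 1, q − r ≥ -2, r − p ≥ 3.
Adding all 5 inequalities: the left sides telescope to 0, and the right sides sum to (-2) + 1 + 1 + (-2) + 3 = 1. So 0 ≥ 1, which is false.

Unsatisfiable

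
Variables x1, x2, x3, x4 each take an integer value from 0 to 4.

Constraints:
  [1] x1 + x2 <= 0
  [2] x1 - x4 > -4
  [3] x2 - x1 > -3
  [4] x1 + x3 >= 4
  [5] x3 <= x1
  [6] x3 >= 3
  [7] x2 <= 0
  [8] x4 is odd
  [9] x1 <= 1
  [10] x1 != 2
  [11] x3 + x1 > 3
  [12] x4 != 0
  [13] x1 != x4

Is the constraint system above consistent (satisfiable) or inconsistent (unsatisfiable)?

From constraints 5 and 6: x1 ≥ x3 and x3 ≥ 3, so x1 ≥ 3. From constraint 9: x1 ≤ 1. But 1 < 3, so no value of x1 works.

Unsatisfiable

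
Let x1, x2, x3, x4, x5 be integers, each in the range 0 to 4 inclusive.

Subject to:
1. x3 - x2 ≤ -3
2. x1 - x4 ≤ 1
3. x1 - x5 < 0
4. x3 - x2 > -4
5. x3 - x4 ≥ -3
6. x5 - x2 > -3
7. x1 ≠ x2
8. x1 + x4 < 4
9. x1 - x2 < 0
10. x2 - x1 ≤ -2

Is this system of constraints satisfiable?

Unsatisfiable

Constraints 1, 2, 5, and 10 give x3 − x4 ≥ -3, x4 − x1 ≥ -1, x1 − x2 ≥ 2, x2 − x3 ≥ 3.
Adding all 4 inequalities: the left sides telescope to 0, and the right sides sum to (-3) + (-1) + 2 + 3 = 1. So 0 ≥ 1, which is false.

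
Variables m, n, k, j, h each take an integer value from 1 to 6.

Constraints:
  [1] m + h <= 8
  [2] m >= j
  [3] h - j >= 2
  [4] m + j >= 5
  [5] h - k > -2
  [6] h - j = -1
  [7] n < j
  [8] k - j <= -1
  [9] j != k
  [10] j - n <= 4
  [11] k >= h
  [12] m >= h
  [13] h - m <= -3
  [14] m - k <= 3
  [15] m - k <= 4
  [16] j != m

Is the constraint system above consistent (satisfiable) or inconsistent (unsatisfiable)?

Constraints 3, 8, 13, and 15 give k − m ≥ -4, m − h ≥ 3, h − j ≥ 2, j − k ≥ 1.
Adding all 4 inequalities: the left sides telescope to 0, and the right sides sum to (-4) + 3 + 2 + 1 = 2. So 0 ≥ 2, which is false.

Unsatisfiable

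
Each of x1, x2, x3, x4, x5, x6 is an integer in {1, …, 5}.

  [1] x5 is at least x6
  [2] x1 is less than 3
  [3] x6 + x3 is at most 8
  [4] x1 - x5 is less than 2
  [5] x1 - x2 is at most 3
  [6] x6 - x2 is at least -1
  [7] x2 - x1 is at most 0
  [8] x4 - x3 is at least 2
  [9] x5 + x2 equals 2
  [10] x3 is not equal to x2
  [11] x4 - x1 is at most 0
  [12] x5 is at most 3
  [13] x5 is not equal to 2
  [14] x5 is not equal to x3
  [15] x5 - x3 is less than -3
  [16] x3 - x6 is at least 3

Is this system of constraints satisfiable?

Constraints 5, 6, 8, 11, and 16 give x6 − x2 ≥ -1, x2 − x1 ≥ -3, x1 − x4 ≥ 0, x4 − x3 ≥ 2, x3 − x6 ≥ 3.
Adding all 5 inequalities: the left sides telescope to 0, and the right sides sum to (-1) + (-3) + 0 + 2 + 3 = 1. So 0 ≥ 1, which is false.

Unsatisfiable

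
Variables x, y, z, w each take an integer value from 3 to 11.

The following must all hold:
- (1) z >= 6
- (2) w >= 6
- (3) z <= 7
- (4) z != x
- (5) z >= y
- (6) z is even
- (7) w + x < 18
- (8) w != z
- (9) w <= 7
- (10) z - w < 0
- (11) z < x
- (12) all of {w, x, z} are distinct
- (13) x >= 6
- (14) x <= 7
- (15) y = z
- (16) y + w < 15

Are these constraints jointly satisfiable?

Unsatisfiable

Constraints 1, 2, 3, 9, 13, and 14 confine each of w, x, z to the 2 values {6, 7}.
Constraint 12 requires all 3 of them to be distinct, but only 2 values are available — impossible by the pigeonhole principle.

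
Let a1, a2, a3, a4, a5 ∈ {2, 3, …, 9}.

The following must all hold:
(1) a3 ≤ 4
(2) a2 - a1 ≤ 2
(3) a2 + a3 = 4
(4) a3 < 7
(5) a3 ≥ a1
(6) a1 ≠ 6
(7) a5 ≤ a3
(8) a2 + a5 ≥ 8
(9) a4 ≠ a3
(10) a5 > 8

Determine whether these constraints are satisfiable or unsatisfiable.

Unsatisfiable

From constraint 10: a5 ≥ 9. From constraints 1 and 7: a5 ≤ a3 and a3 ≤ 4, so a5 ≤ 4. But 4 < 9, so no value of a5 works.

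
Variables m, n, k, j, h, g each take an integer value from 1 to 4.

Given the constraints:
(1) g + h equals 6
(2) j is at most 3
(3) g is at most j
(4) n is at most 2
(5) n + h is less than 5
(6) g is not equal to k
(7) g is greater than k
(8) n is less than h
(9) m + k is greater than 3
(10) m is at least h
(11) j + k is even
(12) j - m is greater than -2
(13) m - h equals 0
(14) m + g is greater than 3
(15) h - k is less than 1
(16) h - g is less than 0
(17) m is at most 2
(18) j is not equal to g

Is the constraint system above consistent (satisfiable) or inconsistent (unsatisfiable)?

From constraints 2 and 3: g ≤ j ≤ 3. From constraints 10 and 17: h ≤ m ≤ 2. Hence g + h ≤ 5. But constraint 1 requires g + h = 6, and 6 > 5. Contradiction.

Unsatisfiable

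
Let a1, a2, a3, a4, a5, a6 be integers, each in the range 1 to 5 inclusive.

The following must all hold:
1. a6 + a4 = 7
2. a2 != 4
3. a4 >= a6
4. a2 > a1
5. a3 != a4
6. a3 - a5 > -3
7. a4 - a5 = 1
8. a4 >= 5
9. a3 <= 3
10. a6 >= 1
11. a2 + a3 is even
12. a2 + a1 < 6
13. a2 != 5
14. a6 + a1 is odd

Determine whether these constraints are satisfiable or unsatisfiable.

Try a1 = 1, a2 = 2, a3 = 2, a4 = 5, a5 = 4, a6 = 2.
Check constraint 1: a6 + a4 = 7; constraint 6: a3 - a5 = -2; constraint 7: a4 - a5 = 1. The remaining constraints are straightforward to verify.

Satisfiable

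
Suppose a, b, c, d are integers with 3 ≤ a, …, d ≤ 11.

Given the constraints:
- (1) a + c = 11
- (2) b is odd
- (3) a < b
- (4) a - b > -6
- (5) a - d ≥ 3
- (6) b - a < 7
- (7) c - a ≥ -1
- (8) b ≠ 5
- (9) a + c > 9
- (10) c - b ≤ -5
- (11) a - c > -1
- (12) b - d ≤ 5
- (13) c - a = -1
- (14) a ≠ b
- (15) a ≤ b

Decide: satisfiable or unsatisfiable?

Unsatisfiable

Constraints 5, 7, 10, and 12 give d − b ≥ -5, b − c ≥ 5, c − a ≥ -1, a − d ≥ 3.
Adding all 4 inequalities: the left sides telescope to 0, and the right sides sum to (-5) + 5 + (-1) + 3 = 2. So 0 ≥ 2, which is false.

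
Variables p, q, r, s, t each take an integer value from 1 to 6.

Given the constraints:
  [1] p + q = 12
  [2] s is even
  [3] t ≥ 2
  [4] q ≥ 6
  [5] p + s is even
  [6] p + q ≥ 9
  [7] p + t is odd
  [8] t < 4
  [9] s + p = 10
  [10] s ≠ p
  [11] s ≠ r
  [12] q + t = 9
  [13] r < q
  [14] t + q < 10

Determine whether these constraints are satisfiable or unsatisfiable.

One satisfying assignment is p = 6, q = 6, r = 3, s = 4, t = 3.
For the less obvious constraints — constraint 1: p + q = 12; constraint 6: p + q = 12; constraint 9: s + p = 10 — and the others hold by inspection.

Satisfiable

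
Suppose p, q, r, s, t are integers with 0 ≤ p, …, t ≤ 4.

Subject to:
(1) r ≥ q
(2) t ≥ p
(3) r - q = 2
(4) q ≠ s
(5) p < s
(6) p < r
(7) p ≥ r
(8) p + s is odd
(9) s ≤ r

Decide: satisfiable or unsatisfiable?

Unsatisfiable

Constraints 5, 7, and 9 give s ≤ r, r ≤ p, p < s. Chaining: s ≤ r ≤ p < s, which forces s < s — impossible.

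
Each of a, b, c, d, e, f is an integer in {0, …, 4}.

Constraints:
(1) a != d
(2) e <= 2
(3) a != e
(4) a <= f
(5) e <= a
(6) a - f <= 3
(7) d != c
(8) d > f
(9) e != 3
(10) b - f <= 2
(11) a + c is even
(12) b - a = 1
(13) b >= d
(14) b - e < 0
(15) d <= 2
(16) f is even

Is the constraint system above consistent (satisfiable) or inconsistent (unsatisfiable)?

Unsatisfiable

Constraints 4, 5, 8, 13, and 14 give b < e, e ≤ a, a ≤ f, f < d, d ≤ b. Chaining: b < e ≤ a ≤ f < d ≤ b, which forces b < b — impossible.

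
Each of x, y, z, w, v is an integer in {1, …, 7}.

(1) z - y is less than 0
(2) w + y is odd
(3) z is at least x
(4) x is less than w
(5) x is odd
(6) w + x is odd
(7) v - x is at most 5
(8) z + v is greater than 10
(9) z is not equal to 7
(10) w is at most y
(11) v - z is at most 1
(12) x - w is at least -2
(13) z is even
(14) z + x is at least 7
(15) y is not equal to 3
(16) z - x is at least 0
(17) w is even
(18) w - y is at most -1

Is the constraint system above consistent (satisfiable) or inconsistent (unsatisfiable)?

Satisfiable

Take x = 3, y = 7, z = 6, w = 4, v = 5. Then constraint 1: z - y = -1; constraint 7: v - x = 2; constraint 8: z + v = 11, and every other listed constraint is also met.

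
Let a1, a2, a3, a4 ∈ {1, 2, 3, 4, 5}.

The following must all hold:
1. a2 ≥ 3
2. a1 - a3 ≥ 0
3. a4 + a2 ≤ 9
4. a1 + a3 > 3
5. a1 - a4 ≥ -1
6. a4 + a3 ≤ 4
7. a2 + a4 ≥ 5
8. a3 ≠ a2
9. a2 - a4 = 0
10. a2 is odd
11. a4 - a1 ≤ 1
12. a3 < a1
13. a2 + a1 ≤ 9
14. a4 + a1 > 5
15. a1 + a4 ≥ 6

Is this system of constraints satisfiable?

Satisfiable

Setting (a1, a2, a3, a4) = (3, 3, 1, 3) satisfies everything: constraint 2: a1 - a3 = 2; constraint 3: a4 + a2 = 6; constraint 4: a1 + a3 = 4, and the others follow.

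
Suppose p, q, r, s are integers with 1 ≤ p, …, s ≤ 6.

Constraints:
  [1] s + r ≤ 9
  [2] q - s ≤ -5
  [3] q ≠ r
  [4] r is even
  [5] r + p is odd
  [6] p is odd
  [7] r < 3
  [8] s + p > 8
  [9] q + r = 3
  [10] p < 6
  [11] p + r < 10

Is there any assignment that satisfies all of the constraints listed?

Satisfiable

Try p = 5, q = 1, r = 2, s = 6.
Check constraint 1: s + r = 8; constraint 2: q - s = -5. The remaining constraints are straightforward to verify.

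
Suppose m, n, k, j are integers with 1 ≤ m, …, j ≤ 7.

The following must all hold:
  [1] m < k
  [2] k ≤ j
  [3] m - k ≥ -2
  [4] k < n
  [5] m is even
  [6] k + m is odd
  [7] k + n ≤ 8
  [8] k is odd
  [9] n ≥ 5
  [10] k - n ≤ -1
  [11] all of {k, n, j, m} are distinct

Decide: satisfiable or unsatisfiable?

One satisfying assignment is m = 2, n = 5, k = 3, j = 7.
For the less obvious constraints — constraint 3: m - k = -1; constraint 7: k + n = 8 — and the others hold by inspection.

Satisfiable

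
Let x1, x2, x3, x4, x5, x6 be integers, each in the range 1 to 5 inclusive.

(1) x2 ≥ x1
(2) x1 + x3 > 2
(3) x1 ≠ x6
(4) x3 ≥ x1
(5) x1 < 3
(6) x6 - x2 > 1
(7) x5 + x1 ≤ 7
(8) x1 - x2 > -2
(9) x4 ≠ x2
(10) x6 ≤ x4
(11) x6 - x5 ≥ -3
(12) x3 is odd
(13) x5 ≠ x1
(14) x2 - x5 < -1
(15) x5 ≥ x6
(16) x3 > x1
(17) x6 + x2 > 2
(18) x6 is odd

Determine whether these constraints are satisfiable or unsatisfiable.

Satisfiable

The assignment x1 = 1, x2 = 1, x3 = 3, x4 = 3, x5 = 5, x6 = 3 works:
  constraint 2 holds since x1 + x3 = 4.
  constraint 6 holds since x6 - x2 = 2.
The rest check out directly.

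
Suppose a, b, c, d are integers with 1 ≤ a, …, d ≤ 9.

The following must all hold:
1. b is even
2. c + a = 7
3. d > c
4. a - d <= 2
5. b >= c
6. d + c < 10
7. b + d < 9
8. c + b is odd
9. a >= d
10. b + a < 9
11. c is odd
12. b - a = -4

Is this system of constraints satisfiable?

Setting (a, b, c, d) = (6, 2, 1, 6) satisfies everything: constraint 2: c + a = 7; constraint 4: a - d = 0; constraint 6: d + c = 7, and the others follow.

Satisfiable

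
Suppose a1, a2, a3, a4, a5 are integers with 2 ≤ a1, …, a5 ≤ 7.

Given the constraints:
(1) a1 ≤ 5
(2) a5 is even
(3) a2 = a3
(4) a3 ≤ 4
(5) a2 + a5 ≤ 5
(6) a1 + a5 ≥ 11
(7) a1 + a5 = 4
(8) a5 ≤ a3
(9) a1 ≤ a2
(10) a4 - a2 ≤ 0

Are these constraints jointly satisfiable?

Unsatisfiable

From constraint 1: a1 ≤ 5. From constraints 4 and 8: a5 ≤ a3 ≤ 4. Hence a1 + a5 ≤ 9. But constraint 6 requires a1 + a5 ≥ 11, and 11 > 9. Contradiction.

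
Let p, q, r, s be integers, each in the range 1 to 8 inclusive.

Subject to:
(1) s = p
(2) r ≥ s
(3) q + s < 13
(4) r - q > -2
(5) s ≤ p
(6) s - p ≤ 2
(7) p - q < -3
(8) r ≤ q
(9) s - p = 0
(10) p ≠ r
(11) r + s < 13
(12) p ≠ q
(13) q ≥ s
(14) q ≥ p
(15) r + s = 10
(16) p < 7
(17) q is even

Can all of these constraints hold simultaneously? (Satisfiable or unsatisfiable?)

Try p = 2, q = 8, r = 8, s = 2.
Check constraint 3: q + s = 10; constraint 4: r - q = 0. The remaining constraints are straightforward to verify.

Satisfiable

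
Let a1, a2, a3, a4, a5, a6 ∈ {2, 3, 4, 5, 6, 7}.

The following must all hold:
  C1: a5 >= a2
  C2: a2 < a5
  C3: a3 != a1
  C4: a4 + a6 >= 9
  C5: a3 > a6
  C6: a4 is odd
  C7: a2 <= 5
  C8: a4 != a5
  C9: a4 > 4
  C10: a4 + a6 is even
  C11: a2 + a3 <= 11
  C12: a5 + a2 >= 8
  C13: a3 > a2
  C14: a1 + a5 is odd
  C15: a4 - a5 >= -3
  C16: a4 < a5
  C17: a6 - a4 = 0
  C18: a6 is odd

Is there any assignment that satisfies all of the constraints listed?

Satisfiable

Take a1 = 3, a2 = 4, a3 = 6, a4 = 5, a5 = 6, a6 = 5. Then constraint 4: a4 + a6 = 10; constraint 11: a2 + a3 = 10; constraint 12: a5 + a2 = 10, and every other listed constraint is also met.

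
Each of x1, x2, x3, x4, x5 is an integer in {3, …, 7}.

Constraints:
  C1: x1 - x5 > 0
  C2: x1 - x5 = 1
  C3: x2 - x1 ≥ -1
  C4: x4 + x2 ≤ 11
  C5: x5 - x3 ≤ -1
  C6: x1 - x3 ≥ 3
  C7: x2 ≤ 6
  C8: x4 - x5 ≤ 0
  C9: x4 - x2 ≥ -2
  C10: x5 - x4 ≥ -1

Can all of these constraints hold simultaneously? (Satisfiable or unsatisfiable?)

Constraints 3, 5, 6, 8, and 9 give x4 − x2 ≥ -2, x2 − x1 ≥ -1, x1 − x3 ≥ 3, x3 − x5 ≥ 1, x5 − x4 ≥ 0.
Adding all 5 inequalities: the left sides telescope to 0, and the right sides sum to (-2) + (-1) + 3 + 1 + 0 = 1. So 0 ≥ 1, which is false.

Unsatisfiable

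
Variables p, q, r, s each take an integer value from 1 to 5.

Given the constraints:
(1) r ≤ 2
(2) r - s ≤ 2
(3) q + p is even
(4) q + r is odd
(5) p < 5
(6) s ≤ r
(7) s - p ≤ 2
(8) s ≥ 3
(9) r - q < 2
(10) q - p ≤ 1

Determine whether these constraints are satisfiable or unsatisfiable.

Unsatisfiable

From constraints 6 and 8: r ≥ s and s ≥ 3, so r ≥ 3. From constraint 1: r ≤ 2. But 2 < 3, so no value of r works.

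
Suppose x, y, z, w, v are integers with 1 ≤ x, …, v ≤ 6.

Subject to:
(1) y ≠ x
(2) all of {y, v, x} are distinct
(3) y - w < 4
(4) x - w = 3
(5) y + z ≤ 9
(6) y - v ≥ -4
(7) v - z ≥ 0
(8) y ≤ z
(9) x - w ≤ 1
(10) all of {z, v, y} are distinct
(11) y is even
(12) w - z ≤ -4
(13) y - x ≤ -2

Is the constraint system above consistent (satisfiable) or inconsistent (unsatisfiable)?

Constraints 6, 7, 9, 12, and 13 give z − w ≥ 4, w − x ≥ -1, x − y ≥ 2, y − v ≥ -4, v − z ≥ 0.
Adding all 5 inequalities: the left sides telescope to 0, and the right sides sum to 4 + (-1) + 2 + (-4) + 0 = 1. So 0 ≥ 1, which is false.

Unsatisfiable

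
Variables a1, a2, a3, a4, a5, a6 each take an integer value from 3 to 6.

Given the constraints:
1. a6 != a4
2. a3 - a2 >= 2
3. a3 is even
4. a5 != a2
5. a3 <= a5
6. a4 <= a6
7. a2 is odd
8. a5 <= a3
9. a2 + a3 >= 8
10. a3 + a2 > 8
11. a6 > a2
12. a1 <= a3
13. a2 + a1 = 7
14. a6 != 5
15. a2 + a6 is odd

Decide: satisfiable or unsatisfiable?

One satisfying assignment is a1 = 4, a2 = 3, a3 = 6, a4 = 3, a5 = 6, a6 = 4.
For the less obvious constraints — constraint 2: a3 - a2 = 3; constraint 9: a2 + a3 = 9; constraint 10: a3 + a2 = 9 — and the others hold by inspection.

Satisfiable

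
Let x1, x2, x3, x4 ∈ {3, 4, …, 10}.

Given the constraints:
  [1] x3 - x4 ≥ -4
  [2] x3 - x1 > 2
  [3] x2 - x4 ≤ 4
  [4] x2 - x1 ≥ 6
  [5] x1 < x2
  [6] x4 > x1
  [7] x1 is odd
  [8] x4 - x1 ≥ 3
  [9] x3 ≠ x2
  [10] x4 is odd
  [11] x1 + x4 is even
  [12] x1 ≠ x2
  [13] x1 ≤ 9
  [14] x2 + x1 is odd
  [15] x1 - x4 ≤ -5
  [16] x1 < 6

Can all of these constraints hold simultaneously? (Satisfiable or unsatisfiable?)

Satisfiable

Try x1 = 3, x2 = 10, x3 = 8, x4 = 9.
Check constraint 1: x3 - x4 = -1; constraint 2: x3 - x1 = 5. The remaining constraints are straightforward to verify.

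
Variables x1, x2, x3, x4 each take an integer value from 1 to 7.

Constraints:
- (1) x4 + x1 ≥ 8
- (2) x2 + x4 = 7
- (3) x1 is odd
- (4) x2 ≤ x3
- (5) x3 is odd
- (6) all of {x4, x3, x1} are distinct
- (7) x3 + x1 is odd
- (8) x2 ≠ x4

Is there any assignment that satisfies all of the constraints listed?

Unsatisfiable

Constraint 5 makes x3 odd and constraint 3 makes x1 odd, so x3 + x1 must be even. Constraint 7 says x3 + x1 is odd — contradiction.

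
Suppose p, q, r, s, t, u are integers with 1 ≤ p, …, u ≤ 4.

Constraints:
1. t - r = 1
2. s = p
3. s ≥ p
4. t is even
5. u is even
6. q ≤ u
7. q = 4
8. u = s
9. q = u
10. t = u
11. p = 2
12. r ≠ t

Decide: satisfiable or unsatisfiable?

Constraint 7 fixes q = 4 and constraint 11 fixes p = 2. Constraints 2, 8, and 9 give q = u = s = p, so q = p. But 4 ≠ 2 — contradiction.

Unsatisfiable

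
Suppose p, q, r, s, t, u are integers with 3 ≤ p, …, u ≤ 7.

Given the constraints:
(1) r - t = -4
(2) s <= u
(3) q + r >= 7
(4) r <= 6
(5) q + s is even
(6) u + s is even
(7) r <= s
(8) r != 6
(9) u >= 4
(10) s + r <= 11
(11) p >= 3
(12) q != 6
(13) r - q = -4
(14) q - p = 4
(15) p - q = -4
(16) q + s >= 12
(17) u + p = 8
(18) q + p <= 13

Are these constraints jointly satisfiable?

Satisfiable

Take p = 3, q = 7, r = 3, s = 5, t = 7, u = 5. Then constraint 1: r - t = -4; constraint 3: q + r = 10; constraint 10: s + r = 8, and every other listed constraint is also met.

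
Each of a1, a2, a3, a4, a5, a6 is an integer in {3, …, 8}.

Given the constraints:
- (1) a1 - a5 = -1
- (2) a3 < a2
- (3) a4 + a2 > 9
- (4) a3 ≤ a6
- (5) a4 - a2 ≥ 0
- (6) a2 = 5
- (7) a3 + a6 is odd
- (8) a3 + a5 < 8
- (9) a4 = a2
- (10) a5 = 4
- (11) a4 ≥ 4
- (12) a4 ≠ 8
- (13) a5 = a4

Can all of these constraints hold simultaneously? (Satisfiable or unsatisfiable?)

Constraint 10 fixes a5 = 4 and constraint 6 fixes a2 = 5. Constraints 9 and 13 give a5 = a4 = a2, so a5 = a2. But 4 ≠ 5 — contradiction.

Unsatisfiable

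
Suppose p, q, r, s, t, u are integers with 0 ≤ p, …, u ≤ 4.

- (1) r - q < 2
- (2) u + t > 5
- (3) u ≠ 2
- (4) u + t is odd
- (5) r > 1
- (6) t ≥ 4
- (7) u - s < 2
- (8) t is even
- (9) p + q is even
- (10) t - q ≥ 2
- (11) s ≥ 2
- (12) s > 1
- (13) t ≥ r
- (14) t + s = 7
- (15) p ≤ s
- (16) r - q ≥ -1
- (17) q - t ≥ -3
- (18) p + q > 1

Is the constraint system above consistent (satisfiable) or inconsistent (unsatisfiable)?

Satisfiable

Try p = 1, q = 1, r = 2, s = 3, t = 4, u = 3.
Check constraint 1: r - q = 1; constraint 2: u + t = 7; constraint 7: u - s = 0. The remaining constraints are straightforward to verify.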